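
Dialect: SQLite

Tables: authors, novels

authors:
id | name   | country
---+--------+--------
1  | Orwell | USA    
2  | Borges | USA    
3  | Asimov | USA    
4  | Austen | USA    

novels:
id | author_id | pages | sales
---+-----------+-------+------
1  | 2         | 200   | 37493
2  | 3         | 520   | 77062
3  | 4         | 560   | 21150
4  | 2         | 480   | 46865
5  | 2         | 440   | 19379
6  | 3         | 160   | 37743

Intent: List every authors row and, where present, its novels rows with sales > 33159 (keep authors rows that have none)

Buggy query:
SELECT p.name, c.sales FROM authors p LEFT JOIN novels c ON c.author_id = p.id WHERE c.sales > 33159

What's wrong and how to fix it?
Bug: A WHERE condition on the right-hand table after LEFT JOIN drops unmatched parents

Fix: Move the right-table condition into the ON clause so unmatched parents are kept

Corrected query:
SELECT p.name, c.sales FROM authors p LEFT JOIN novels c ON c.author_id = p.id AND c.sales > 33159

Result:
name   | sales
-------+------
Orwell | NULL 
Borges | 37493
Borges | 46865
Asimov | 37743
Asimov | 77062
Austen | NULL 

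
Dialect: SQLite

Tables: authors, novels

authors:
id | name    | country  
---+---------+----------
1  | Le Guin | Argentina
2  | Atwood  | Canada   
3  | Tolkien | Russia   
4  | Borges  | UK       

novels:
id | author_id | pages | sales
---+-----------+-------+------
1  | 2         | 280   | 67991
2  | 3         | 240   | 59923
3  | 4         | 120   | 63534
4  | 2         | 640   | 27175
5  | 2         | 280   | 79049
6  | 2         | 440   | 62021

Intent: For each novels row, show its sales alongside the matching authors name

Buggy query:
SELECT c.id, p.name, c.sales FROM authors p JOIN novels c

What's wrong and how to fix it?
Bug: Missing join condition: each novels row is matched to all authors rows instead of just its own

Fix: Add ON c.author_id = p.id to the JOIN

Corrected query:
SELECT c.id, p.name, c.sales FROM authors p JOIN novels c ON c.author_id = p.id

Result:
id | name    | sales
---+---------+------
1  | Atwood  | 67991
2  | Tolkien | 59923
3  | Borges  | 63534
4  | Atwood  | 27175
5  | Atwood  | 79049
6  | Atwood  | 62021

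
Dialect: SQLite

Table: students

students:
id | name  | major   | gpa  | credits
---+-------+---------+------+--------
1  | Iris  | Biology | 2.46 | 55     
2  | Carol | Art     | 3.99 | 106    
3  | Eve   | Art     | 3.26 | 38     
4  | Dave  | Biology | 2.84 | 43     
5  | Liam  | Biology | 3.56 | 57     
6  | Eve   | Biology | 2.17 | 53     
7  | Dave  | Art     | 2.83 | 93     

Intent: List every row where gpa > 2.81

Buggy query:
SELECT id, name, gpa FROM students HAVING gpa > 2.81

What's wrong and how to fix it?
Bug: HAVING filters the output of aggregation, but this query has no GROUP BY and no aggregate functions, so SQLite rejects it (HAVING clause on a non-aggregate query); the condition here is per row

Fix: Replace HAVING with WHERE since the condition applies to individual rows

Corrected query:
SELECT id, name, gpa FROM students WHERE gpa > 2.81

Result:
id | name  | gpa 
---+-------+-----
2  | Carol | 3.99
3  | Eve   | 3.26
4  | Dave  | 2.84
5  | Liam  | 3.56
7  | Dave  | 2.83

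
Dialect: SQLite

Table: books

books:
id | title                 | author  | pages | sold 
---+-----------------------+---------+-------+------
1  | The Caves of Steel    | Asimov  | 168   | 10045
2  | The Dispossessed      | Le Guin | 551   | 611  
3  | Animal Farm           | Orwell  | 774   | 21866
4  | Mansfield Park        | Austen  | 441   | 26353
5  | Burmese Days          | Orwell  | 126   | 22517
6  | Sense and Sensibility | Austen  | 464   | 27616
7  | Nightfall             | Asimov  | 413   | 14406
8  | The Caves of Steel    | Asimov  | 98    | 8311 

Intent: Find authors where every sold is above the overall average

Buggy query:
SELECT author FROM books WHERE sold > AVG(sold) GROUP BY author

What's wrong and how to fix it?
Bug: AVG() is an aggregate; it can't sit directly in WHERE

Fix: Use a subquery for AVG and a HAVING MIN(...) filter so the condition holds for every row in the group

Corrected query:
SELECT author FROM books GROUP BY author HAVING MIN(sold) > (SELECT AVG(sold) FROM books)

Result:
author
------
Austen
Orwell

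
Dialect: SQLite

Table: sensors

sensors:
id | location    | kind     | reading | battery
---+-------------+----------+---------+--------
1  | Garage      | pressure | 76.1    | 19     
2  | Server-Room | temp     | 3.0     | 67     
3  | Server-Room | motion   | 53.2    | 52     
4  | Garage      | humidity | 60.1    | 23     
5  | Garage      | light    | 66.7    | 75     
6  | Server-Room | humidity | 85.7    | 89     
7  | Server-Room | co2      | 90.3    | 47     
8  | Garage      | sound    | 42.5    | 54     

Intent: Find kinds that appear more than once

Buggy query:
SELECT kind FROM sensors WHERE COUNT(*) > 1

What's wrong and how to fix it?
Bug: COUNT(*) is an aggregate and cannot be used in WHERE

Fix: Group first, then use HAVING for the count condition

Corrected query:
SELECT kind FROM sensors GROUP BY kind HAVING COUNT(*) > 1

Result:
kind    
--------
humidity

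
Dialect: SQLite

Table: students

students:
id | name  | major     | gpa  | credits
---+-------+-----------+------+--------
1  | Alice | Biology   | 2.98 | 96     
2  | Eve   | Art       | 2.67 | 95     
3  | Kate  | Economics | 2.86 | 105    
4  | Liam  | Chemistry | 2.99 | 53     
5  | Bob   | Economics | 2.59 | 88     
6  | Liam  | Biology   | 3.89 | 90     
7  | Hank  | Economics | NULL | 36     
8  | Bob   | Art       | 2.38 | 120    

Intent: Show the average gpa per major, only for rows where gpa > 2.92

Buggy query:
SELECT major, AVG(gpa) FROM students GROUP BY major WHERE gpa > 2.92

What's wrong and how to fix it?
Bug: Row-level WHERE must come before GROUP BY in the clause order

Fix: Move the WHERE clause before GROUP BY

Corrected query:
SELECT major, AVG(gpa) FROM students WHERE gpa > 2.92 GROUP BY major

Result:
major     | AVG(gpa)
----------+---------
Biology   | 3.435   
Chemistry | 2.99    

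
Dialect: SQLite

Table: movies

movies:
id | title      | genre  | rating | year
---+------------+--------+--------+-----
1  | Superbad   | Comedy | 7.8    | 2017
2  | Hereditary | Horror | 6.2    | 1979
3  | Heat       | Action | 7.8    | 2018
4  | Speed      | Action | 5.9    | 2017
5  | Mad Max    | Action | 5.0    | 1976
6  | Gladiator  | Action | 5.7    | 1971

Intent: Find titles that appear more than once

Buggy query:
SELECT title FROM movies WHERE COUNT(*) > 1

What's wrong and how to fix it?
Bug: COUNT(*) is an aggregate and cannot be used in WHERE

Fix: Group first, then use HAVING for the count condition

Corrected query:
SELECT title FROM movies GROUP BY title HAVING COUNT(*) > 1

Result:
(no rows)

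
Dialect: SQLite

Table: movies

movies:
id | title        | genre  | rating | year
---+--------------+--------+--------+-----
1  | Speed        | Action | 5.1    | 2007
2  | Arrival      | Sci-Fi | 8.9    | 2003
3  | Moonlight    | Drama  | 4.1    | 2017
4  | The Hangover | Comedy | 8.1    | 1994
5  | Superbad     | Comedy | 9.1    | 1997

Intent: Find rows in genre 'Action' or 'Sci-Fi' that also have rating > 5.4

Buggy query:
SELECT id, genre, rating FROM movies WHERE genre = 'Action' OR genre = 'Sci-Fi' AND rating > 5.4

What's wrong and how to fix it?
Bug: AND binds tighter than OR, so this parses as genre = 'Action' OR (genre = 'Sci-Fi' AND rating > 5.4)

Fix: Group the OR with parentheses (or use IN), then AND the threshold

Corrected query:
SELECT id, genre, rating FROM movies WHERE (genre = 'Action' OR genre = 'Sci-Fi') AND rating > 5.4

Result:
id | genre  | rating
---+--------+-------
2  | Sci-Fi | 8.9   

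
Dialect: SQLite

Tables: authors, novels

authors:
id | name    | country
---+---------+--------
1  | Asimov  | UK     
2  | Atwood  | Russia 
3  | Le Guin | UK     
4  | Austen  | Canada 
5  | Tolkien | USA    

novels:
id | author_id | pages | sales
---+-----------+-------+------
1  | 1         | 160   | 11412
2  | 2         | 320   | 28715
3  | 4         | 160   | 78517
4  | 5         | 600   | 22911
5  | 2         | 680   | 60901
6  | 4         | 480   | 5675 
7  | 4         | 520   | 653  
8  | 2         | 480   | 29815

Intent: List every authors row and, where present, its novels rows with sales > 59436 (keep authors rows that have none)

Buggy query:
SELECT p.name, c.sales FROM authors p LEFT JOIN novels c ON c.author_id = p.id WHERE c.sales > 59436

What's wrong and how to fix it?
Bug: A WHERE condition on the right-hand table after LEFT JOIN drops unmatched parents

Fix: Move the right-table condition into the ON clause so unmatched parents are kept

Corrected query:
SELECT p.name, c.sales FROM authors p LEFT JOIN novels c ON c.author_id = p.id AND c.sales > 59436

Result:
name    | sales
--------+------
Asimov  | NULL 
Atwood  | 60901
Le Guin | NULL 
Austen  | 78517
Tolkien | NULL 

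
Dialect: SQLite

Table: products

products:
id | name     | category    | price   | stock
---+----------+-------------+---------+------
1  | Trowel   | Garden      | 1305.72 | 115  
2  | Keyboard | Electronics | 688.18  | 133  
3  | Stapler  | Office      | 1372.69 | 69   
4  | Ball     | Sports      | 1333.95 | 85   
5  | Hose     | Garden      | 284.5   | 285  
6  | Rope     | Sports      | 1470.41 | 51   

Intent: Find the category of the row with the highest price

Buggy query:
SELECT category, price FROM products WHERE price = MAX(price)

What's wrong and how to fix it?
Bug: MAX(price) is an aggregate and cannot be used directly in WHERE

Fix: Wrap MAX in a scalar subquery so WHERE compares against a single value

Corrected query:
SELECT category, price FROM products WHERE price = (SELECT MAX(price) FROM products)

Result:
category | price  
---------+--------
Sports   | 1470.41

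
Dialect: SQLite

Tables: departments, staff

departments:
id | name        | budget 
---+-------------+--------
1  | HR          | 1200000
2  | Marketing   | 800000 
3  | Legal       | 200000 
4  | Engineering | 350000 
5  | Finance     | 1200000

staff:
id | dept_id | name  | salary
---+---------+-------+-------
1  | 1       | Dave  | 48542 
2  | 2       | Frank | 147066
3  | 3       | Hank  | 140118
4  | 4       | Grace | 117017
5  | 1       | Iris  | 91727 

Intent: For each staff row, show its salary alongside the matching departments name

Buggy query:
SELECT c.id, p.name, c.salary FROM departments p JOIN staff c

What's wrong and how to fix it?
Bug: Missing join condition: each staff row is matched to all departments rows instead of just its own

Fix: Add ON c.dept_id = p.id to the JOIN

Corrected query:
SELECT c.id, p.name, c.salary FROM departments p JOIN staff c ON c.dept_id = p.id

Result:
id | name        | salary
---+-------------+-------
1  | HR          | 48542 
2  | Marketing   | 147066
3  | Legal       | 140118
4  | Engineering | 117017
5  | HR          | 91727 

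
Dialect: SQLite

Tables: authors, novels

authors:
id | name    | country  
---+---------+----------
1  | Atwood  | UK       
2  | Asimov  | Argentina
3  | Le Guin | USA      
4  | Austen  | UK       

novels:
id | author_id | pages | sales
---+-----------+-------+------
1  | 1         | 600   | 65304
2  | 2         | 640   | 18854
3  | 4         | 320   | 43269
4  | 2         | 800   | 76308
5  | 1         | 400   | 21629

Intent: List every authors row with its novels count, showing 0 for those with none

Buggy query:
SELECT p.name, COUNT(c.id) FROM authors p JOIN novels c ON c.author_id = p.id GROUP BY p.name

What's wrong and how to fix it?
Bug: INNER JOIN drops authors rows that have no matching novels rows

Fix: Use LEFT JOIN so parents without children still appear (COUNT(c.id) gives 0)

Corrected query:
SELECT p.name, COUNT(c.id) FROM authors p LEFT JOIN novels c ON c.author_id = p.id GROUP BY p.name

Result:
name    | COUNT(c.id)
--------+------------
Asimov  | 2          
Atwood  | 2          
Austen  | 1          
Le Guin | 0          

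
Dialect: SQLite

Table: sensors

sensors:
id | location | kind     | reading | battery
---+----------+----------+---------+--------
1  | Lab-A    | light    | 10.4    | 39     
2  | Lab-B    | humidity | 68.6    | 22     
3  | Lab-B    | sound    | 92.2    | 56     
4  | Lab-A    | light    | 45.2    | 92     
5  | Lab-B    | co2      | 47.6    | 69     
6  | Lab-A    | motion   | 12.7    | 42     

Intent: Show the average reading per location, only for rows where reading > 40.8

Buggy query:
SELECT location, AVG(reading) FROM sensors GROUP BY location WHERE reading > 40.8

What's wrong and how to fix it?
Bug: Row-level WHERE must come before GROUP BY in the clause order

Fix: Move the WHERE clause before GROUP BY

Corrected query:
SELECT location, AVG(reading) FROM sensors WHERE reading > 40.8 GROUP BY location

Result:
location | AVG(reading)
---------+-------------
Lab-A    | 45.2        
Lab-B    | 69.466667   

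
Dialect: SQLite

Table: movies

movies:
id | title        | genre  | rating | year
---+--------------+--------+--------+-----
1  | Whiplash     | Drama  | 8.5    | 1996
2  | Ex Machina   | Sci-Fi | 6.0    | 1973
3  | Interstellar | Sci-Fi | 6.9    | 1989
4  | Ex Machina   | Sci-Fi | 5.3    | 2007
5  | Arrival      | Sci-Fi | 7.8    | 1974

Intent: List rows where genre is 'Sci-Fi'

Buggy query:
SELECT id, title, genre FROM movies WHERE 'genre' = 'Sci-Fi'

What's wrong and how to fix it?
Bug: 'genre' in single quotes is a string literal, not the column; the comparison is literal-vs-literal and never true

Fix: Reference the column as genre without single quotes

Corrected query:
SELECT id, title, genre FROM movies WHERE genre = 'Sci-Fi'

Result:
id | title        | genre 
---+--------------+-------
2  | Ex Machina   | Sci-Fi
3  | Interstellar | Sci-Fi
4  | Ex Machina   | Sci-Fi
5  | Arrival      | Sci-Fi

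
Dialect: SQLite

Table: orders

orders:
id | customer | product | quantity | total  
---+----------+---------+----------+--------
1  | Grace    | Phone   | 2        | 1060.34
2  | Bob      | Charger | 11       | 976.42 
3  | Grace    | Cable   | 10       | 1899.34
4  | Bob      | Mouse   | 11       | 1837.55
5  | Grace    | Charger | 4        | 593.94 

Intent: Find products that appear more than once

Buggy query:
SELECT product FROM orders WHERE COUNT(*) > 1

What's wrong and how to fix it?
Bug: WHERE can't reference COUNT(*); aggregates are computed after WHERE

Fix: GROUP BY product, then filter groups with HAVING COUNT(*) > 1

Corrected query:
SELECT product FROM orders GROUP BY product HAVING COUNT(*) > 1

Result:
product
-------
Charger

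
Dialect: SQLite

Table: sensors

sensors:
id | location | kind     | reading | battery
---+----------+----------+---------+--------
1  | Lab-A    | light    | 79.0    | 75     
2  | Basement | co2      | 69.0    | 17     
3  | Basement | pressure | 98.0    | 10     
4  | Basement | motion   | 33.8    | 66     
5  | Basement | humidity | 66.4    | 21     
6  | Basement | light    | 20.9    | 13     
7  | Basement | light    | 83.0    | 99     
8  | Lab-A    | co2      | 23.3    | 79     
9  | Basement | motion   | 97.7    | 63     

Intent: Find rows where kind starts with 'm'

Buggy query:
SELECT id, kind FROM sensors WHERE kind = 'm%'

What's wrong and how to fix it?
Bug: Wildcards only work with LIKE; '=' treats '%' as a literal character

Fix: Use LIKE for wildcard pattern matching

Corrected query:
SELECT id, kind FROM sensors WHERE kind LIKE 'm%'

Result:
id | kind  
---+-------
4  | motion
9  | motion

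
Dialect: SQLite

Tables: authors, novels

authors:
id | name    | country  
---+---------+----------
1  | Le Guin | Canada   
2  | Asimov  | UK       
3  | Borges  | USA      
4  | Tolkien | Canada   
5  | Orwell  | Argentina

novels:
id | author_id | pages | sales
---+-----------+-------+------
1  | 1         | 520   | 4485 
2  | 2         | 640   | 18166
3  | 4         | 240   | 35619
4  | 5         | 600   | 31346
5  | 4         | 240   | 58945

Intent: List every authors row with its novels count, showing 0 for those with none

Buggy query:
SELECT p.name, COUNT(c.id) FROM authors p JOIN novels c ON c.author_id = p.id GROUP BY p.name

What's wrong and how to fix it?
Bug: An inner join excludes parents with zero children

Fix: Switch to LEFT JOIN to retain unmatched parent rows

Corrected query:
SELECT p.name, COUNT(c.id) FROM authors p LEFT JOIN novels c ON c.author_id = p.id GROUP BY p.name

Result:
name    | COUNT(c.id)
--------+------------
Asimov  | 1          
Borges  | 0          
Le Guin | 1          
Orwell  | 1          
Tolkien | 2          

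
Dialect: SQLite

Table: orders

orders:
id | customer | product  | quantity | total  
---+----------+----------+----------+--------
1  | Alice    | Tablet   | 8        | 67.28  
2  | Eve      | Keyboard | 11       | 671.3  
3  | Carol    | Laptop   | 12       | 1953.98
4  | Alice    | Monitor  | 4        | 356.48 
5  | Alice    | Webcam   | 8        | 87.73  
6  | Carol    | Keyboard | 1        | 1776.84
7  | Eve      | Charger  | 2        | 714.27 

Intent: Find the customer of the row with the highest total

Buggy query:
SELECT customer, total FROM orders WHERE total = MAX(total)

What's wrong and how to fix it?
Bug: MAX(total) is an aggregate and cannot be used directly in WHERE

Fix: Wrap MAX in a scalar subquery so WHERE compares against a single value

Corrected query:
SELECT customer, total FROM orders WHERE total = (SELECT MAX(total) FROM orders)

Result:
customer | total  
---------+--------
Carol    | 1953.98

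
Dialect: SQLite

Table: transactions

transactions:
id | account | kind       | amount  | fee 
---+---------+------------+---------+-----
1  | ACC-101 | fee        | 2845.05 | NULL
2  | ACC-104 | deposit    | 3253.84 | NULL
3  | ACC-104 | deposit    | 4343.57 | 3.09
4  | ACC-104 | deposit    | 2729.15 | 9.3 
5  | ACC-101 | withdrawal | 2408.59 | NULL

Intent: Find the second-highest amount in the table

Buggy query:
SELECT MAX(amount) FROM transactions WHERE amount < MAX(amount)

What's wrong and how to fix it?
Bug: MAX(amount) on the right of the comparison is an aggregate-in-WHERE error

Fix: Compute the overall MAX in a subquery, then take MAX of rows below it

Corrected query:
SELECT MAX(amount) FROM transactions WHERE amount < (SELECT MAX(amount) FROM transactions)

Result:
MAX(amount)
-----------
3253.84    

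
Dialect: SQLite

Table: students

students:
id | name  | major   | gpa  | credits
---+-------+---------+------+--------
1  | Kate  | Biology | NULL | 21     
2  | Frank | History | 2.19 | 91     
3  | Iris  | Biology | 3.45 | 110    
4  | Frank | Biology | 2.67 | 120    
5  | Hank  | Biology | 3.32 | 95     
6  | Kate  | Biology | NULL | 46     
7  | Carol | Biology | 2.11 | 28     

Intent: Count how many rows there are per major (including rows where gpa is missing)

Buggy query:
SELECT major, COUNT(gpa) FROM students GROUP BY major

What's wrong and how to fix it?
Bug: COUNT(gpa) skips NULLs, so groups with missing gpa are undercounted

Fix: Replace COUNT(gpa) with COUNT(*)

Corrected query:
SELECT major, COUNT(*) FROM students GROUP BY major

Result:
major   | COUNT(*)
--------+---------
Biology | 6       
History | 1       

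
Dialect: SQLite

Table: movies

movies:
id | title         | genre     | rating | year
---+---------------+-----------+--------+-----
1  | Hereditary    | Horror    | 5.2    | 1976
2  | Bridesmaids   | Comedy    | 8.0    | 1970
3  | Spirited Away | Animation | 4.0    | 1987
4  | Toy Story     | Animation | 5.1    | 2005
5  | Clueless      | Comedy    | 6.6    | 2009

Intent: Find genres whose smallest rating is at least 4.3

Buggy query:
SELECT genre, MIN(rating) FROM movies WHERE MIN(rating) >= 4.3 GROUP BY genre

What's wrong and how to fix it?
Bug: Aggregates like MIN are computed per group after WHERE runs

Fix: Replace WHERE with HAVING after the GROUP BY

Corrected query:
SELECT genre, MIN(rating) FROM movies GROUP BY genre HAVING MIN(rating) >= 4.3

Result:
genre  | MIN(rating)
-------+------------
Comedy | 6.6        
Horror | 5.2        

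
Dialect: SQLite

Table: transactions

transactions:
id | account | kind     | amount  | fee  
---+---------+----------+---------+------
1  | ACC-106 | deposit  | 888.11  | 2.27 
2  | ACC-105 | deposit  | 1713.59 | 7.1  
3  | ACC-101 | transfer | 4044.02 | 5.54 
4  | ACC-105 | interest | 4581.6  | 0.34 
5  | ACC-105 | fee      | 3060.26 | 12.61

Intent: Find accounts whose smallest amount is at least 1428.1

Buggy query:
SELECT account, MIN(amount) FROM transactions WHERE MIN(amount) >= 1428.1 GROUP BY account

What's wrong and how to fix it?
Bug: Aggregates like MIN are computed per group after WHERE runs

Fix: Replace WHERE with HAVING after the GROUP BY

Corrected query:
SELECT account, MIN(amount) FROM transactions GROUP BY account HAVING MIN(amount) >= 1428.1

Result:
account | MIN(amount)
--------+------------
ACC-101 | 4044.02    
ACC-105 | 1713.59    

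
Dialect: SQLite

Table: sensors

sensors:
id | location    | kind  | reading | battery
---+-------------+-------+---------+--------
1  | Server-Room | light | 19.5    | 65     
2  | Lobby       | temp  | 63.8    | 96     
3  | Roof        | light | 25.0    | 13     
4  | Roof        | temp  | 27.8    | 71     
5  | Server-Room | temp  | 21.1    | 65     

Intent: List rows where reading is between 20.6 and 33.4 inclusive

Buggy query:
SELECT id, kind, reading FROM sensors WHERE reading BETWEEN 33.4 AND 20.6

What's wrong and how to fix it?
Bug: BETWEEN expects the lower bound first; with 33.4 AND 20.6 the range is empty

Fix: Swap the bounds so the smaller value comes first

Corrected query:
SELECT id, kind, reading FROM sensors WHERE reading BETWEEN 20.6 AND 33.4

Result:
id | kind  | reading
---+-------+--------
3  | light | 25     
4  | temp  | 27.8   
5  | temp  | 21.1   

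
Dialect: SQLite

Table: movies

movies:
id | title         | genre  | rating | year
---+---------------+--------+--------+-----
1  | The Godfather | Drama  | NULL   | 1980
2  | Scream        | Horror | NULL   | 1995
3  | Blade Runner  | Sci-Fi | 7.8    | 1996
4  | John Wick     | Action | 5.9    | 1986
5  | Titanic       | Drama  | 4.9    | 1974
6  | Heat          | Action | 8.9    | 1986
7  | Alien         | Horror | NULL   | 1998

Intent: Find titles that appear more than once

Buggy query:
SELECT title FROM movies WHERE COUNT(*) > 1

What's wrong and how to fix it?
Bug: WHERE can't reference COUNT(*); aggregates are computed after WHERE

Fix: Group first, then use HAVING for the count condition

Corrected query:
SELECT title FROM movies GROUP BY title HAVING COUNT(*) > 1

Result:
(no rows)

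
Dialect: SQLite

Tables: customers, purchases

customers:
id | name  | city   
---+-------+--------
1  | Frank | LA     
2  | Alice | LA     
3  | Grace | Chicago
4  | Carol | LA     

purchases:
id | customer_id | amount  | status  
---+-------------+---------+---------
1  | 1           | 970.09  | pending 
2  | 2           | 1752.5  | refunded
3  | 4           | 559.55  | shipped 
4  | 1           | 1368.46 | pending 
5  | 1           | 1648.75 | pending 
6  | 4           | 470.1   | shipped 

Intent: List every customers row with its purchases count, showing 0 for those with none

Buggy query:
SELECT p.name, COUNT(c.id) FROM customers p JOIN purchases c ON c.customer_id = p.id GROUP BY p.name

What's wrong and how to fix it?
Bug: INNER JOIN drops customers rows that have no matching purchases rows

Fix: Switch to LEFT JOIN to retain unmatched parent rows

Corrected query:
SELECT p.name, COUNT(c.id) FROM customers p LEFT JOIN purchases c ON c.customer_id = p.id GROUP BY p.name

Result:
name  | COUNT(c.id)
------+------------
Alice | 1          
Carol | 2          
Frank | 3          
Grace | 0          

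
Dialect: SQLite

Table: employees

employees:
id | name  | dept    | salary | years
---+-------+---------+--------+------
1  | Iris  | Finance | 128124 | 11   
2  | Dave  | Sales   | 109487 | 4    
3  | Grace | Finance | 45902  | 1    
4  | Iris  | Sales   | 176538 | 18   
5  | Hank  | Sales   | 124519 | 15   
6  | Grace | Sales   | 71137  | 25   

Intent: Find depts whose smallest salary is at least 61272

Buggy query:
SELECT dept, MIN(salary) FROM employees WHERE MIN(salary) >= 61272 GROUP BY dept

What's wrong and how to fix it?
Bug: MIN() in WHERE is a misuse of aggregate

Fix: Replace WHERE with HAVING after the GROUP BY

Corrected query:
SELECT dept, MIN(salary) FROM employees GROUP BY dept HAVING MIN(salary) >= 61272

Result:
dept  | MIN(salary)
------+------------
Sales | 71137      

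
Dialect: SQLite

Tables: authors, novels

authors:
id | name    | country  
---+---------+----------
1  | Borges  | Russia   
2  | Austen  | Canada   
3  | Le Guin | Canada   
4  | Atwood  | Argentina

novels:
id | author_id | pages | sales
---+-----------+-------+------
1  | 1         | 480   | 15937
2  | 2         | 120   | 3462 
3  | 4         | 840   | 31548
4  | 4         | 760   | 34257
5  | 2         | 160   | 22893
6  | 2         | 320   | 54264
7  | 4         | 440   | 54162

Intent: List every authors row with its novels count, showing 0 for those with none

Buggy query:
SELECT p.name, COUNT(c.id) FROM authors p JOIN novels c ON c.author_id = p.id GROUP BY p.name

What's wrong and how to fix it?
Bug: INNER JOIN drops authors rows that have no matching novels rows

Fix: Switch to LEFT JOIN to retain unmatched parent rows

Corrected query:
SELECT p.name, COUNT(c.id) FROM authors p LEFT JOIN novels c ON c.author_id = p.id GROUP BY p.name

Result:
name    | COUNT(c.id)
--------+------------
Atwood  | 3          
Austen  | 3          
Borges  | 1          
Le Guin | 0          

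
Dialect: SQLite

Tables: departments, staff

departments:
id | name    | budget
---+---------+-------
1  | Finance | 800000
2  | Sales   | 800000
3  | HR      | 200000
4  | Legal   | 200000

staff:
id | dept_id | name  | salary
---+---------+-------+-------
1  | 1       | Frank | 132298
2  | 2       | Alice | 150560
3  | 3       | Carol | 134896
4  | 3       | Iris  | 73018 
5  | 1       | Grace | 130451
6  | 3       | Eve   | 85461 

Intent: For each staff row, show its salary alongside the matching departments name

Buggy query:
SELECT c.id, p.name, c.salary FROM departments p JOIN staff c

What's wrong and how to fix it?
Bug: JOIN with no ON clause produces a cartesian product; every staff row pairs with every departments row

Fix: Add ON c.dept_id = p.id to the JOIN

Corrected query:
SELECT c.id, p.name, c.salary FROM departments p JOIN staff c ON c.dept_id = p.id

Result:
id | name    | salary
---+---------+-------
1  | Finance | 132298
2  | Sales   | 150560
3  | HR      | 134896
4  | HR      | 73018 
5  | Finance | 130451
6  | HR      | 85461 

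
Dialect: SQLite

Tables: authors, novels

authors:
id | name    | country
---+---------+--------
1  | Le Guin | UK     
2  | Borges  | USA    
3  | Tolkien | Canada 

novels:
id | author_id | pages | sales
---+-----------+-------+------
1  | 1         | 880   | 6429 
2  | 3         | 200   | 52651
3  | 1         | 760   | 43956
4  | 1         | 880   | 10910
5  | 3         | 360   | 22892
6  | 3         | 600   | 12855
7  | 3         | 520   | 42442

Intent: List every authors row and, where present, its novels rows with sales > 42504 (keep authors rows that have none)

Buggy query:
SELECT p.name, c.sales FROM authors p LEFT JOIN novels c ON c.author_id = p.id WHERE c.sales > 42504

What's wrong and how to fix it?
Bug: A WHERE condition on the right-hand table after LEFT JOIN drops unmatched parents

Fix: Put 'c.sales > 42504' in the JOIN's ON clause instead of WHERE

Corrected query:
SELECT p.name, c.sales FROM authors p LEFT JOIN novels c ON c.author_id = p.id AND c.sales > 42504

Result:
name    | sales
--------+------
Le Guin | 43956
Borges  | NULL 
Tolkien | 52651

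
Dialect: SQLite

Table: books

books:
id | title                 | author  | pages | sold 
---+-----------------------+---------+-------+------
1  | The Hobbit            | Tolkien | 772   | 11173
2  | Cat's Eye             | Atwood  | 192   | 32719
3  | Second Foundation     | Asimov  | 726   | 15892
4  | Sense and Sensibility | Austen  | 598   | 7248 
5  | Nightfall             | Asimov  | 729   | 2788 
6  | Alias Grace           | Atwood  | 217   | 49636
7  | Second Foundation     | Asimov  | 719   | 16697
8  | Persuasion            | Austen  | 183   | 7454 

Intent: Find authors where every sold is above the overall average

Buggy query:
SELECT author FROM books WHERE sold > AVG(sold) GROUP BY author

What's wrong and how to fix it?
Bug: WHERE evaluates per row before aggregation, so AVG() is unavailable

Fix: Compute the overall average in a scalar subquery and compare each group's MIN against it in HAVING

Corrected query:
SELECT author FROM books GROUP BY author HAVING MIN(sold) > (SELECT AVG(sold) FROM books)

Result:
author
------
Atwood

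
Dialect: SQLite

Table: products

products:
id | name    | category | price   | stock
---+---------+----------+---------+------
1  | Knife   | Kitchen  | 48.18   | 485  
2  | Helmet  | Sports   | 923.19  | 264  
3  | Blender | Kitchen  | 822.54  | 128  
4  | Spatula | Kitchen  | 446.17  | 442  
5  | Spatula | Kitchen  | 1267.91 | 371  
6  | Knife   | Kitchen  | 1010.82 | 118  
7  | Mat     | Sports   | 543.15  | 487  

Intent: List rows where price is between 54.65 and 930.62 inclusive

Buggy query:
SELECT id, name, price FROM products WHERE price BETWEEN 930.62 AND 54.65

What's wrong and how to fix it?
Bug: The bounds are reversed; BETWEEN a AND b requires a <= b to match anything

Fix: Swap the bounds so the smaller value comes first

Corrected query:
SELECT id, name, price FROM products WHERE price BETWEEN 54.65 AND 930.62

Result:
id | name    | price 
---+---------+-------
2  | Helmet  | 923.19
3  | Blender | 822.54
4  | Spatula | 446.17
7  | Mat     | 543.15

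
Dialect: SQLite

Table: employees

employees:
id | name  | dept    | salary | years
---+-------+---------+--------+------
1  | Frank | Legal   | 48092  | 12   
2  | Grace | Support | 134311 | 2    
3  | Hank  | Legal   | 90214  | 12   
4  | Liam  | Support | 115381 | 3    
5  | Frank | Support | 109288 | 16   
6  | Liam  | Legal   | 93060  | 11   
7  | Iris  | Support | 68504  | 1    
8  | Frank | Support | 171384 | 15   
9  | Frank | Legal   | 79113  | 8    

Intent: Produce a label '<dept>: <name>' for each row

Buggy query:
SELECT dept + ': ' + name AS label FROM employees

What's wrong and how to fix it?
Bug: '+' is numeric addition; on text columns SQLite converts them to 0 instead of concatenating

Fix: Use the || operator for string concatenation

Corrected query:
SELECT dept || ': ' || name AS label FROM employees

Result:
label         
--------------
Legal: Frank  
Support: Grace
Legal: Hank   
Support: Liam 
Support: Frank
Legal: Liam   
Support: Iris 
Support: Frank
Legal: Frank  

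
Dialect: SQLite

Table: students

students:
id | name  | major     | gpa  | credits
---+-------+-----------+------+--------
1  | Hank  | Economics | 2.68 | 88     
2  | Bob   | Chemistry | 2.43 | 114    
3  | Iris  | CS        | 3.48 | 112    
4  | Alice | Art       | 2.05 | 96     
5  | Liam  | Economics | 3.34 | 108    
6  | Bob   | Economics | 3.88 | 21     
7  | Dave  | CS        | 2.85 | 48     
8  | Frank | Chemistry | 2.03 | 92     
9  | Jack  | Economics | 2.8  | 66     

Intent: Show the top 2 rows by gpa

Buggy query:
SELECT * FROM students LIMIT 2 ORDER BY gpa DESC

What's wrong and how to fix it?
Bug: ORDER BY cannot follow LIMIT; LIMIT is the final clause

Fix: Swap the clauses: ORDER BY first, then LIMIT

Corrected query:
SELECT * FROM students ORDER BY gpa DESC LIMIT 2

Result:
id | name | major     | gpa  | credits
---+------+-----------+------+--------
6  | Bob  | Economics | 3.88 | 21     
3  | Iris | CS        | 3.48 | 112    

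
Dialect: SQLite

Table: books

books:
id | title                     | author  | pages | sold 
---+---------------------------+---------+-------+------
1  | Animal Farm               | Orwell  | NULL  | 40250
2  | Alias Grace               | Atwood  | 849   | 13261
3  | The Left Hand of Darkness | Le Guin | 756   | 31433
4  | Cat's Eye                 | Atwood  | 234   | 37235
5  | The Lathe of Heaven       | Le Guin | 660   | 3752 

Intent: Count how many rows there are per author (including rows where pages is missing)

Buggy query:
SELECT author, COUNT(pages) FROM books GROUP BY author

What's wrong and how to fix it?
Bug: COUNT(pages) skips NULLs, so groups with missing pages are undercounted

Fix: Use COUNT(*) to count all rows regardless of NULL

Corrected query:
SELECT author, COUNT(*) FROM books GROUP BY author

Result:
author  | COUNT(*)
--------+---------
Atwood  | 2       
Le Guin | 2       
Orwell  | 1       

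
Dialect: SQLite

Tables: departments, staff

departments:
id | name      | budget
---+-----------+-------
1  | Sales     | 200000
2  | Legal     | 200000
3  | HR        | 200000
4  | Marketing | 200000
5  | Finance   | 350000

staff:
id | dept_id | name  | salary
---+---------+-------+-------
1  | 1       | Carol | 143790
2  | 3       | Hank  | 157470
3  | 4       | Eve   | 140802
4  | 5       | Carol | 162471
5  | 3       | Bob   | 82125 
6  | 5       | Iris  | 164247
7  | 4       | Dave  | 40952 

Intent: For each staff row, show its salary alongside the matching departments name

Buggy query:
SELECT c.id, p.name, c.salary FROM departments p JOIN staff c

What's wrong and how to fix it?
Bug: Missing join condition: each staff row is matched to all departments rows instead of just its own

Fix: Add ON c.dept_id = p.id to the JOIN

Corrected query:
SELECT c.id, p.name, c.salary FROM departments p JOIN staff c ON c.dept_id = p.id

Result:
id | name      | salary
---+-----------+-------
1  | Sales     | 143790
2  | HR        | 157470
3  | Marketing | 140802
4  | Finance   | 162471
5  | HR        | 82125 
6  | Finance   | 164247
7  | Marketing | 40952 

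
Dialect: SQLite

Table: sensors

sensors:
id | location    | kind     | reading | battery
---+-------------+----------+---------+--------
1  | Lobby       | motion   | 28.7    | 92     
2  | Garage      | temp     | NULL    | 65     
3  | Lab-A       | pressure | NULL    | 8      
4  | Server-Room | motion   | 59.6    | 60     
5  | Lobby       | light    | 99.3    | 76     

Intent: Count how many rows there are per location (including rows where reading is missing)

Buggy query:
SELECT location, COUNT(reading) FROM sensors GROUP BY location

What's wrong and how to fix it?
Bug: COUNT(reading) skips NULLs, so groups with missing reading are undercounted

Fix: Replace COUNT(reading) with COUNT(*)

Corrected query:
SELECT location, COUNT(*) FROM sensors GROUP BY location

Result:
location    | COUNT(*)
------------+---------
Garage      | 1       
Lab-A       | 1       
Lobby       | 2       
Server-Room | 1       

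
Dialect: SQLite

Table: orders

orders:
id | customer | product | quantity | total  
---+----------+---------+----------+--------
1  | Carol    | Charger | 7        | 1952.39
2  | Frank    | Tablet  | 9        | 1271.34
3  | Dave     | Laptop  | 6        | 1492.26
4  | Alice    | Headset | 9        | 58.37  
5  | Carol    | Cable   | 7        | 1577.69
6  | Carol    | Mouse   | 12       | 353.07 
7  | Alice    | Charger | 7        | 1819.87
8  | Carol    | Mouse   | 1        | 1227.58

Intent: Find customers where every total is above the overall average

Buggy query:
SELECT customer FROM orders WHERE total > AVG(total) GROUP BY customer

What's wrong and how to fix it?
Bug: AVG() is an aggregate; it can't sit directly in WHERE

Fix: Use a subquery for AVG and a HAVING MIN(...) filter so the condition holds for every row in the group

Corrected query:
SELECT customer FROM orders GROUP BY customer HAVING MIN(total) > (SELECT AVG(total) FROM orders)

Result:
customer
--------
Dave    
Frank   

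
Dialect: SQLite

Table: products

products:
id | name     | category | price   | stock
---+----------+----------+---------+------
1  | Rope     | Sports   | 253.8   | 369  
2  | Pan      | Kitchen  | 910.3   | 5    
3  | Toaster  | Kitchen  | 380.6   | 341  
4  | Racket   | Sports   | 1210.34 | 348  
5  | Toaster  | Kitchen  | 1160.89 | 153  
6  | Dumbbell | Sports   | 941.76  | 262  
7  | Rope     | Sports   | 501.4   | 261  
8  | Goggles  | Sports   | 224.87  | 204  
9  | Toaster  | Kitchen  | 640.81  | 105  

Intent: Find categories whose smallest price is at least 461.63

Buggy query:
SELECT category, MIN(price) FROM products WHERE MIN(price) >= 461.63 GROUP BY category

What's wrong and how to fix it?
Bug: MIN() in WHERE is a misuse of aggregate

Fix: Replace WHERE with HAVING after the GROUP BY

Corrected query:
SELECT category, MIN(price) FROM products GROUP BY category HAVING MIN(price) >= 461.63

Result:
(no rows)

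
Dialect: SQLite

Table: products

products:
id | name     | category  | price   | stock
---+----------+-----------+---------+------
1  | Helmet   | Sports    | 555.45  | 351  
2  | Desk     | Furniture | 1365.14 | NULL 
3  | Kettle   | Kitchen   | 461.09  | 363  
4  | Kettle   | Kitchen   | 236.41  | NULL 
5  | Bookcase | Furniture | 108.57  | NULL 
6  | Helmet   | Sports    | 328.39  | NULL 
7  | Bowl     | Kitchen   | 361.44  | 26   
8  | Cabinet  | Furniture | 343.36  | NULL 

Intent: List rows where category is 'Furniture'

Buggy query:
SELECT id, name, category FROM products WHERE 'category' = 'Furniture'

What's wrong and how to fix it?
Bug: 'category' in single quotes is a string literal, not the column; the comparison is literal-vs-literal and never true

Fix: Remove the quotes around the column name (or use double quotes for an identifier)

Corrected query:
SELECT id, name, category FROM products WHERE category = 'Furniture'

Result:
id | name     | category 
---+----------+----------
2  | Desk     | Furniture
5  | Bookcase | Furniture
8  | Cabinet  | Furniture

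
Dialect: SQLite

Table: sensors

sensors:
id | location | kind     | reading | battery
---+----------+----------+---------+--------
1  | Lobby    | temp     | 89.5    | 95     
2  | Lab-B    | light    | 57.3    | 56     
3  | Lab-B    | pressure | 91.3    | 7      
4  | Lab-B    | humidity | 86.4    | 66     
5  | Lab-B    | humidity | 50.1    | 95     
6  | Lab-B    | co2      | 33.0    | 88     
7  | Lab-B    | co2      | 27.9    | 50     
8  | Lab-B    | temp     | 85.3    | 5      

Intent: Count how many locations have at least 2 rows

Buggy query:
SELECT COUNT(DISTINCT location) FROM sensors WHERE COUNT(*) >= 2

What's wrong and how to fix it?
Bug: COUNT(*) cannot appear in WHERE; the per-group count doesn't exist yet

Fix: Use a subquery that GROUPs and filters with HAVING, then count its rows

Corrected query:
SELECT COUNT(*) FROM (SELECT location FROM sensors GROUP BY location HAVING COUNT(*) >= 2)

Result:
COUNT(*)
--------
1       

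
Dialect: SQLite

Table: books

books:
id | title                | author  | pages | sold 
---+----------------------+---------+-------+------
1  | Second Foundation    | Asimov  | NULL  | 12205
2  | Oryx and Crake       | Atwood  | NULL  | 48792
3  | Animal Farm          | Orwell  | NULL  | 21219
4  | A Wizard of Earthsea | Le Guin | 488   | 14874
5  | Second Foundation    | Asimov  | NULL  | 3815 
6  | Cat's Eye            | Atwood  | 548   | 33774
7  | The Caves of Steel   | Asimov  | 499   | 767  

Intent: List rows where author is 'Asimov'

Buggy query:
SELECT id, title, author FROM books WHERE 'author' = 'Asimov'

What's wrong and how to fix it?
Bug: Single quotes denote string literals in SQL; the column name is being compared as a constant string

Fix: Remove the quotes around the column name (or use double quotes for an identifier)

Corrected query:
SELECT id, title, author FROM books WHERE author = 'Asimov'

Result:
id | title              | author
---+--------------------+-------
1  | Second Foundation  | Asimov
5  | Second Foundation  | Asimov
7  | The Caves of Steel | Asimov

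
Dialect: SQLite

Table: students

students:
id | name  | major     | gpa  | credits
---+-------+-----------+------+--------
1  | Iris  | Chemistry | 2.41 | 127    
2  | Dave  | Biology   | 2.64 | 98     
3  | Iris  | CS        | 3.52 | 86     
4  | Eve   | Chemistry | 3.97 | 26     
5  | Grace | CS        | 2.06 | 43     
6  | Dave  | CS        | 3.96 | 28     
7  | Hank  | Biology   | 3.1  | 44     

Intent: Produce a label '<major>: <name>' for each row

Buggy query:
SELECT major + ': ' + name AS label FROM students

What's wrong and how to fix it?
Bug: '+' is numeric addition; on text columns SQLite converts them to 0 instead of concatenating

Fix: Use the || operator for string concatenation

Corrected query:
SELECT major || ': ' || name AS label FROM students

Result:
label          
---------------
Chemistry: Iris
Biology: Dave  
CS: Iris       
Chemistry: Eve 
CS: Grace      
CS: Dave       
Biology: Hank  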